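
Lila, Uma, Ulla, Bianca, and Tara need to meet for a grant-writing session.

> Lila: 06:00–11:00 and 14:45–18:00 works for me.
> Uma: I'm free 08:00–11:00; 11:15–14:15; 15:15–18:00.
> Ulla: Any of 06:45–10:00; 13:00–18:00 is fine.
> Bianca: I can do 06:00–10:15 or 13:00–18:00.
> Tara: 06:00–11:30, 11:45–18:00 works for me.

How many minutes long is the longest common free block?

165

Lila ∩ Uma: 08:00-11:00, 15:15-18:00.
Lila ∩ Uma ∩ Ulla: 08:00-10:00, 15:15-18:00.
Lila ∩ Uma ∩ Ulla ∩ Bianca: 08:00-10:00, 15:15-18:00.
Lila ∩ Uma ∩ Ulla ∩ Bianca ∩ Tara: 08:00-10:00, 15:15-18:00.
Those are the intersection windows.
The longest is 15:15-18:00 at 165 minutes.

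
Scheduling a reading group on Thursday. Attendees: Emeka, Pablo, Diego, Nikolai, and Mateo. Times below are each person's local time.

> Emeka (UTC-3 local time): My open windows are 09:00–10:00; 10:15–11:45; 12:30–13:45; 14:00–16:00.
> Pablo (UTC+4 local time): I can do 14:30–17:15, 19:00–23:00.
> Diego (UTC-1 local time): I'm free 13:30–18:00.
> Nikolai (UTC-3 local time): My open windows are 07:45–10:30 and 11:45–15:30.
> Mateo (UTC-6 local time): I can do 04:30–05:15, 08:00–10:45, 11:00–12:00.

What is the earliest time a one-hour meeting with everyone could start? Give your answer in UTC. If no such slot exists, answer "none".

Emeka in UTC: 12:00-13:00, 13:15-14:45, 15:30-16:45, 17:00-19:00 (add 3h to convert from UTC-3).
Pablo in UTC: 10:30-13:15, 15:00-19:00 (subtract 4h to convert from UTC+4).
Diego in UTC: 14:30-19:00 (add 1h to convert from UTC-1).
Nikolai in UTC: 10:45-13:30, 14:45-18:30 (add 3h to convert from UTC-3).
Mateo in UTC: 10:30-11:15, 14:00-16:45, 17:00-18:00 (add 6h to convert from UTC-6).
Emeka ∩ Pablo: 12:00-13:00, 15:30-16:45, 17:00-19:00.
Emeka ∩ Pablo ∩ Diego: 15:30-16:45, 17:00-19:00.
Emeka ∩ Pablo ∩ Diego ∩ Nikolai: 15:30-16:45, 17:00-18:30.
Emeka ∩ Pablo ∩ Diego ∩ Nikolai ∩ Mateo: 15:30-16:45, 17:00-18:00.
The first common window of at least 60 minutes is 15:30-16:45, so the earliest start is 15:30.

15:30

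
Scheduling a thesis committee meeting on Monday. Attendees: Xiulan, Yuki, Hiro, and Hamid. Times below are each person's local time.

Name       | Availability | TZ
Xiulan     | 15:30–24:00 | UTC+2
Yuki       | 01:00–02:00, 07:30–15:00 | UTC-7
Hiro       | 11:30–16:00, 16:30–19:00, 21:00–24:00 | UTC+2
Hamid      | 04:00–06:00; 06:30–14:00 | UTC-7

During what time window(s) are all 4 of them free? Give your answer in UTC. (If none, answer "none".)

Xiulan in UTC: 13:30-22:00 (subtract 2h to convert from UTC+2).
Yuki in UTC: 08:00-09:00, 14:30-22:00 (add 7h to convert from UTC-7).
Hiro in UTC: 09:30-14:00, 14:30-17:00, 19:00-22:00 (subtract 2h to convert from UTC+2).
Hamid in UTC: 11:00-13:00, 13:30-21:00 (add 7h to convert from UTC-7).
Xiulan ∩ Yuki: 14:30-22:00.
Xiulan ∩ Yuki ∩ Hiro: 14:30-17:00, 19:00-22:00.
Xiulan ∩ Yuki ∩ Hiro ∩ Hamid: 14:30-17:00, 19:00-21:00.

14:30-17:00, 19:00-21:00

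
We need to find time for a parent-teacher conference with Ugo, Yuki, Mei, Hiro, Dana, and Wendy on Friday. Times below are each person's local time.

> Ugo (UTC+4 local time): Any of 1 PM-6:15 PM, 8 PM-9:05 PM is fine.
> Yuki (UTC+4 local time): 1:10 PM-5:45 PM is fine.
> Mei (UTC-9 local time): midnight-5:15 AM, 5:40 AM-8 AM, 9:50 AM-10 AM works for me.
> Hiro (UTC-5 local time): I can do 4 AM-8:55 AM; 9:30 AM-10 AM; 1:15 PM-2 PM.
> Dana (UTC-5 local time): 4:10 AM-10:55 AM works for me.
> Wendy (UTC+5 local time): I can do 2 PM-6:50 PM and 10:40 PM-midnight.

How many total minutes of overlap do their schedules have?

275

Ugo in UTC: 09:00-14:15, 16:00-17:05 (subtract 4h to convert from UTC+4).
Yuki in UTC: 09:10-13:45 (subtract 4h to convert from UTC+4).
Mei in UTC: 09:00-14:15, 14:40-17:00, 18:50-19:00 (add 9h to convert from UTC-9).
Hiro in UTC: 09:00-13:55, 14:30-15:00, 18:15-19:00 (add 5h to convert from UTC-5).
Dana in UTC: 09:10-15:55 (add 5h to convert from UTC-5).
Wendy in UTC: 09:00-13:50, 17:40-19:00 (subtract 5h to convert from UTC+5).
Ugo ∩ Yuki: 09:10-13:45.
Ugo ∩ Yuki ∩ Mei: 09:10-13:45.
Ugo ∩ Yuki ∩ Mei ∩ Hiro: 09:10-13:45.
Ugo ∩ Yuki ∩ Mei ∩ Hiro ∩ Dana: 09:10-13:45.
Ugo ∩ Yuki ∩ Mei ∩ Hiro ∩ Dana ∩ Wendy: 09:10-13:45.
That's a single block of 275 minutes.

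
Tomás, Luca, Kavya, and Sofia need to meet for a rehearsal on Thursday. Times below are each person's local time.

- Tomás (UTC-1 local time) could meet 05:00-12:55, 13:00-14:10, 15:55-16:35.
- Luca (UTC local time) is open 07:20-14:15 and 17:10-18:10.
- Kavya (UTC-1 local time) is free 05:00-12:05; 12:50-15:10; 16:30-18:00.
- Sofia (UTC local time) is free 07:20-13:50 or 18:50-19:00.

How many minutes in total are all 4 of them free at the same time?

Tomás in UTC: 06:00-13:55, 14:00-15:10, 16:55-17:35 (add 1h to convert from UTC-1).
Luca in UTC: 07:20-14:15, 17:10-18:10.
Kavya in UTC: 06:00-13:05, 13:50-16:10, 17:30-19:00 (add 1h to convert from UTC-1).
Sofia in UTC: 07:20-13:50, 18:50-19:00.
Tomás ∩ Luca: 07:20-13:55, 14:00-14:15, 17:10-17:35.
Tomás ∩ Luca ∩ Kavya: 07:20-13:05, 13:50-13:55, 14:00-14:15, 17:30-17:35.
Tomás ∩ Luca ∩ Kavya ∩ Sofia: 07:20-13:05.
That's a single block of 345 minutes.

345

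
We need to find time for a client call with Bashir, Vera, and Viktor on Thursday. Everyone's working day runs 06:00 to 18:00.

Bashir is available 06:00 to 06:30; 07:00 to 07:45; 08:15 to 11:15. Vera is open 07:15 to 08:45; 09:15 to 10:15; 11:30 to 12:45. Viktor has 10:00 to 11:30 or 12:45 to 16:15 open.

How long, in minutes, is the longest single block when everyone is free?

15

Bashir ∩ Vera: 07:15-07:45, 08:15-08:45, 09:15-10:15.
Bashir ∩ Vera ∩ Viktor: 10:00-10:15.
The longest is 10:00-10:15 at 15 minutes.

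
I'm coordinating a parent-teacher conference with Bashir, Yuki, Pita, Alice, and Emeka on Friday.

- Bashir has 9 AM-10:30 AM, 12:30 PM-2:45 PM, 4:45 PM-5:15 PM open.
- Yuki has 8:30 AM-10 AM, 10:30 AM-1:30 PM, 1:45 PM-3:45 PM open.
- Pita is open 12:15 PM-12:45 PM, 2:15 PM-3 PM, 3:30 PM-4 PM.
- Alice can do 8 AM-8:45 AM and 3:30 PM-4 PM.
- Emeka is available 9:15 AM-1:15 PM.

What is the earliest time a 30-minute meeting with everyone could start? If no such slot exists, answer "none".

none

Bashir ∩ Yuki: 09:00-10:00, 12:30-13:30, 13:45-14:45.
Bashir ∩ Yuki ∩ Pita: 12:30-12:45, 14:15-14:45.
Bashir ∩ Yuki ∩ Pita ∩ Alice: ∅.
Bashir ∩ Yuki ∩ Pita ∩ Alice ∩ Emeka: ∅.
There is no time when everyone is free.
No common window is at least 30 minutes long.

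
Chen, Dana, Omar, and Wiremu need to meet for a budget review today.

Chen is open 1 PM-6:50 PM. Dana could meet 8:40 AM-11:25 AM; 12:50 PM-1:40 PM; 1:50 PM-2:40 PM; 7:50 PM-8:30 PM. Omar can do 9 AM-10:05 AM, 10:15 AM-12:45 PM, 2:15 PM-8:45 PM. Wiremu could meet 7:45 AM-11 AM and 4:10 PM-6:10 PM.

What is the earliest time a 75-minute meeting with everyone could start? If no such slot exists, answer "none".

Chen ∩ Dana: 13:00-13:40, 13:50-14:40.
Chen ∩ Dana ∩ Omar: 14:15-14:40.
Chen ∩ Dana ∩ Omar ∩ Wiremu: ∅.
There is no time when everyone is free.
No common window is at least 75 minutes long.

none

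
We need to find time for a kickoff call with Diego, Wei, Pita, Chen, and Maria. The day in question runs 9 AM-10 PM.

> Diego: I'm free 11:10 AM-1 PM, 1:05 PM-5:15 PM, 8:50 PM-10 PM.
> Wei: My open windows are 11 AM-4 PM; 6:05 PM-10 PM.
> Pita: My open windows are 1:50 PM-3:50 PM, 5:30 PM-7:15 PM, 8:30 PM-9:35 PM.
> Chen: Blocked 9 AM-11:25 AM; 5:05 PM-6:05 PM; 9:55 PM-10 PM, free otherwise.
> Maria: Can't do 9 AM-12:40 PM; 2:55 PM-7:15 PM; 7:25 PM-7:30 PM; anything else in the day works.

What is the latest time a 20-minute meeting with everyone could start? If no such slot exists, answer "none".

Diego free: 11:10-13:00, 13:05-17:15, 20:50-22:00.
Wei free: 11:00-16:00, 18:05-22:00.
Pita free: 13:50-15:50, 17:30-19:15, 20:30-21:35.
Chen free: 11:25-17:05, 18:05-21:55 (invert busy blocks within the working day).
Maria free: 12:40-14:55, 19:15-19:25, 19:30-22:00 (invert busy blocks within the working day).
Diego ∩ Wei: 11:10-13:00, 13:05-16:00, 20:50-22:00.
Diego ∩ Wei ∩ Pita: 13:50-15:50, 20:50-21:35.
Diego ∩ Wei ∩ Pita ∩ Chen: 13:50-15:50, 20:50-21:35.
Diego ∩ Wei ∩ Pita ∩ Chen ∩ Maria: 13:50-14:55, 20:50-21:35.
The last common window of at least 20 minutes is 20:50-21:35; a 20-minute meeting can start as late as 21:15 and still end by 21:35.

21:15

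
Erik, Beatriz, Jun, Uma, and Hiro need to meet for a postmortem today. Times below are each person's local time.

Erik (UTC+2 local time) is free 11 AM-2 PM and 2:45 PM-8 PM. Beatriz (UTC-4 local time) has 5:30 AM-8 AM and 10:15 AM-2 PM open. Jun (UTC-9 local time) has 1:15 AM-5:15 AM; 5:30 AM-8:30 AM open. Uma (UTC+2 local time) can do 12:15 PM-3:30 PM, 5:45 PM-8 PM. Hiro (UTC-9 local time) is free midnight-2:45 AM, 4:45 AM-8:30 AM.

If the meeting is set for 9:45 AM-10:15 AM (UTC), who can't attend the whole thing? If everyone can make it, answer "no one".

Erik in UTC: 09:00-12:00, 12:45-18:00 (subtract 2h to convert from UTC+2).
Beatriz in UTC: 09:30-12:00, 14:15-18:00 (add 4h to convert from UTC-4).
Jun in UTC: 10:15-14:15, 14:30-17:30 (add 9h to convert from UTC-9).
Uma in UTC: 10:15-13:30, 15:45-18:00 (subtract 2h to convert from UTC+2).
Hiro in UTC: 09:00-11:45, 13:45-17:30 (add 9h to convert from UTC-9).
Erik: free for 09:45-10:15. Beatriz: free for 09:45-10:15. Jun: not fully free for 09:45-10:15. Uma: not fully free for 09:45-10:15. Hiro: free for 09:45-10:15.

Jun, Uma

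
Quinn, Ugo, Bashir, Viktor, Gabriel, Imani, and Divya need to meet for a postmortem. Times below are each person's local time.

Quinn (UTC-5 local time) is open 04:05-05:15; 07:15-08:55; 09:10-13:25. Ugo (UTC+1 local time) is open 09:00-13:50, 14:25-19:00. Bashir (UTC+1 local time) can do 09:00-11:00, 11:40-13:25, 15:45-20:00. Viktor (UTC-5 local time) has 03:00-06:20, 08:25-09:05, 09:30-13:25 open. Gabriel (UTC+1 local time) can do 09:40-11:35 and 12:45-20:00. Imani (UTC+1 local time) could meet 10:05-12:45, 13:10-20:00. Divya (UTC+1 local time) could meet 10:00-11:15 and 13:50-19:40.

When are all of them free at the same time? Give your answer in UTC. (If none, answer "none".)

Quinn in UTC: 09:05-10:15, 12:15-13:55, 14:10-18:25 (add 5h to convert from UTC-5).
Ugo in UTC: 08:00-12:50, 13:25-18:00 (subtract 1h to convert from UTC+1).
Bashir in UTC: 08:00-10:00, 10:40-12:25, 14:45-19:00 (subtract 1h to convert from UTC+1).
Viktor in UTC: 08:00-11:20, 13:25-14:05, 14:30-18:25 (add 5h to convert from UTC-5).
Gabriel in UTC: 08:40-10:35, 11:45-19:00 (subtract 1h to convert from UTC+1).
Imani in UTC: 09:05-11:45, 12:10-19:00 (subtract 1h to convert from UTC+1).
Divya in UTC: 09:00-10:15, 12:50-18:40 (subtract 1h to convert from UTC+1).
Quinn ∩ Ugo: 09:05-10:15, 12:15-12:50, 13:25-13:55, 14:10-18:00.
Quinn ∩ Ugo ∩ Bashir: 09:05-10:00, 12:15-12:25, 14:45-18:00.
Quinn ∩ Ugo ∩ Bashir ∩ Viktor: 09:05-10:00, 14:45-18:00.
Quinn ∩ Ugo ∩ Bashir ∩ Viktor ∩ Gabriel: 09:05-10:00, 14:45-18:00.
Quinn ∩ Ugo ∩ Bashir ∩ Viktor ∩ Gabriel ∩ Imani: 09:05-10:00, 14:45-18:00.
Quinn ∩ Ugo ∩ Bashir ∩ Viktor ∩ Gabriel ∩ Imani ∩ Divya: 09:05-10:00, 14:45-18:00.
Those are the intersection windows.

09:05-10:00, 14:45-18:00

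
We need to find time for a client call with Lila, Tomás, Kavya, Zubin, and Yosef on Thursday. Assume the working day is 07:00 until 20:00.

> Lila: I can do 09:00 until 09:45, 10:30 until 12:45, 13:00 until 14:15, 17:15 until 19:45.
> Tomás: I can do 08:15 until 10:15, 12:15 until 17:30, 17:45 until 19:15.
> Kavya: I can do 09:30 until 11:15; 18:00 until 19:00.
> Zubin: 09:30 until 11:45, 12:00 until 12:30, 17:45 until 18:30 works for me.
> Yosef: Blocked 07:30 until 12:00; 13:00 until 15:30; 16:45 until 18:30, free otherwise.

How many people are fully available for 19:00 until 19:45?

Lila free: 09:00-09:45, 10:30-12:45, 13:00-14:15, 17:15-19:45.
Tomás free: 08:15-10:15, 12:15-17:30, 17:45-19:15.
Kavya free: 09:30-11:15, 18:00-19:00.
Zubin free: 09:30-11:45, 12:00-12:30, 17:45-18:30.
Yosef free: 07:00-07:30, 12:00-13:00, 15:30-16:45, 18:30-20:00 (invert busy blocks within the working day).
Lila and Yosef can make the full 19:00-19:45 slot — that's 2.

2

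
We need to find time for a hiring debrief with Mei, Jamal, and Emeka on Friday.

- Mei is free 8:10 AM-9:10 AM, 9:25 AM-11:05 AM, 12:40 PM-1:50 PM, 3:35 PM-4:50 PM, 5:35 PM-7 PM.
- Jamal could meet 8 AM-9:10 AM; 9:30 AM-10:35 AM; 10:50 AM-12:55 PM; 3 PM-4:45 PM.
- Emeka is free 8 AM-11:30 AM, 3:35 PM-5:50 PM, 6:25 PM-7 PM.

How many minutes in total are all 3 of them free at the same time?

210

Mei ∩ Jamal: 08:10-09:10, 09:30-10:35, 10:50-11:05, 12:40-12:55, 15:35-16:45.
Mei ∩ Jamal ∩ Emeka: 08:10-09:10, 09:30-10:35, 10:50-11:05, 15:35-16:45.
Those are the intersection windows.
Summing the common windows: 60 + 65 + 15 + 70 = 210 minutes.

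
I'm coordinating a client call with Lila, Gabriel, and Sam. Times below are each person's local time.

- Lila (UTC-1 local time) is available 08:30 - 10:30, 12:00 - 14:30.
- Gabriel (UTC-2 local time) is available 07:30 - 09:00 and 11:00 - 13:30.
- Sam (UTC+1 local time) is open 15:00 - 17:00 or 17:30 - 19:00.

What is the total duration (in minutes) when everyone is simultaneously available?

Lila in UTC: 09:30-11:30, 13:00-15:30 (add 1h to convert from UTC-1).
Gabriel in UTC: 09:30-11:00, 13:00-15:30 (add 2h to convert from UTC-2).
Sam in UTC: 14:00-16:00, 16:30-18:00 (subtract 1h to convert from UTC+1).
Lila ∩ Gabriel: 09:30-11:00, 13:00-15:30.
Lila ∩ Gabriel ∩ Sam: 14:00-15:30.
That's a single block of 90 minutes.

90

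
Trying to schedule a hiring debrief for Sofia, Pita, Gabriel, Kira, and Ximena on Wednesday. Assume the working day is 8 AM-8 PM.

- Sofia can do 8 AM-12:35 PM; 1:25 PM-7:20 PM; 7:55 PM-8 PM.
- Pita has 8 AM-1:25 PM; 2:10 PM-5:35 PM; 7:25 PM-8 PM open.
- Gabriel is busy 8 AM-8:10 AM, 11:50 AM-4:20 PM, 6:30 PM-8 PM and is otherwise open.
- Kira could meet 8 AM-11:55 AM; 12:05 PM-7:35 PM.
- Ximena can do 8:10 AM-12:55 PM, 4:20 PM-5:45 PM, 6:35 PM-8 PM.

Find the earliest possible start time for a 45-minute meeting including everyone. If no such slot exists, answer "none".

08:10

Sofia free: 08:00-12:35, 13:25-19:20, 19:55-20:00.
Pita free: 08:00-13:25, 14:10-17:35, 19:25-20:00.
Gabriel free: 08:10-11:50, 16:20-18:30 (invert busy blocks within the working day).
Kira free: 08:00-11:55, 12:05-19:35.
Ximena free: 08:10-12:55, 16:20-17:45, 18:35-20:00.
Sofia ∩ Pita: 08:00-12:35, 14:10-17:35, 19:55-20:00.
Sofia ∩ Pita ∩ Gabriel: 08:10-11:50, 16:20-17:35.
Sofia ∩ Pita ∩ Gabriel ∩ Kira: 08:10-11:50, 16:20-17:35.
Sofia ∩ Pita ∩ Gabriel ∩ Kira ∩ Ximena: 08:10-11:50, 16:20-17:35.
So the common availability across everyone is 08:10-11:50, 16:20-17:35.
The first common window of at least 45 minutes is 08:10-11:50, so the earliest start is 08:10.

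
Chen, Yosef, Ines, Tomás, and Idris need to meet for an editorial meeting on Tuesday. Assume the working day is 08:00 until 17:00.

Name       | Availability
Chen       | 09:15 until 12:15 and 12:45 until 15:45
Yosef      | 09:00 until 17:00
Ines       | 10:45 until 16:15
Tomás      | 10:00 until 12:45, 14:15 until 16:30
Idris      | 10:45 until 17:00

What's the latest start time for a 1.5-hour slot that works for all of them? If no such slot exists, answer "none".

14:15

Chen ∩ Yosef: 09:15-12:15, 12:45-15:45.
Chen ∩ Yosef ∩ Ines: 10:45-12:15, 12:45-15:45.
Chen ∩ Yosef ∩ Ines ∩ Tomás: 10:45-12:15, 14:15-15:45.
Chen ∩ Yosef ∩ Ines ∩ Tomás ∩ Idris: 10:45-12:15, 14:15-15:45.
So the common availability across everyone is 10:45-12:15, 14:15-15:45.
The last common window of at least 90 minutes is 14:15-15:45; a 90-minute meeting can start as late as 14:15 and still end by 15:45.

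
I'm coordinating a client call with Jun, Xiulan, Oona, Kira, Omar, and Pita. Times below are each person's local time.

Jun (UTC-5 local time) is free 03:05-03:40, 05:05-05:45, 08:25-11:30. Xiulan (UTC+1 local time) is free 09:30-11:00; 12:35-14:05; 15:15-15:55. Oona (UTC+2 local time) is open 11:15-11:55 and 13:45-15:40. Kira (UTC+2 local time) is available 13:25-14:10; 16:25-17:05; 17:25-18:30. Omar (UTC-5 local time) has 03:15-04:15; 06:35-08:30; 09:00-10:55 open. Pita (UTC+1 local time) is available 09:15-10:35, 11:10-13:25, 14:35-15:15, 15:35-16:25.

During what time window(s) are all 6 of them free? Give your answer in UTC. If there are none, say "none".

none

Jun in UTC: 08:05-08:40, 10:05-10:45, 13:25-16:30 (add 5h to convert from UTC-5).
Xiulan in UTC: 08:30-10:00, 11:35-13:05, 14:15-14:55 (subtract 1h to convert from UTC+1).
Oona in UTC: 09:15-09:55, 11:45-13:40 (subtract 2h to convert from UTC+2).
Kira in UTC: 11:25-12:10, 14:25-15:05, 15:25-16:30 (subtract 2h to convert from UTC+2).
Omar in UTC: 08:15-09:15, 11:35-13:30, 14:00-15:55 (add 5h to convert from UTC-5).
Pita in UTC: 08:15-09:35, 10:10-12:25, 13:35-14:15, 14:35-15:25 (subtract 1h to convert from UTC+1).
Jun ∩ Xiulan: 08:30-08:40, 14:15-14:55.
Jun ∩ Xiulan ∩ Oona: ∅.
Jun ∩ Xiulan ∩ Oona ∩ Kira: ∅.
Jun ∩ Xiulan ∩ Oona ∩ Kira ∩ Omar: ∅.
Jun ∩ Xiulan ∩ Oona ∩ Kira ∩ Omar ∩ Pita: ∅.
There is no time when everyone is free.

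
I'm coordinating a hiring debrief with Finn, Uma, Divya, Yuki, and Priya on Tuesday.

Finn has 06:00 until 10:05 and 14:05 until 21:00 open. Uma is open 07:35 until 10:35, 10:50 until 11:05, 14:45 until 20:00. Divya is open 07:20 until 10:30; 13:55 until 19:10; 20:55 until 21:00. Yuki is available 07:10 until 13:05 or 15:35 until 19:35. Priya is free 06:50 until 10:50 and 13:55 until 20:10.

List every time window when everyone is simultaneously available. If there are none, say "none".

Finn ∩ Uma: 07:35-10:05, 14:45-20:00.
Finn ∩ Uma ∩ Divya: 07:35-10:05, 14:45-19:10.
Finn ∩ Uma ∩ Divya ∩ Yuki: 07:35-10:05, 15:35-19:10.
Finn ∩ Uma ∩ Divya ∩ Yuki ∩ Priya: 07:35-10:05, 15:35-19:10.

07:35-10:05, 15:35-19:10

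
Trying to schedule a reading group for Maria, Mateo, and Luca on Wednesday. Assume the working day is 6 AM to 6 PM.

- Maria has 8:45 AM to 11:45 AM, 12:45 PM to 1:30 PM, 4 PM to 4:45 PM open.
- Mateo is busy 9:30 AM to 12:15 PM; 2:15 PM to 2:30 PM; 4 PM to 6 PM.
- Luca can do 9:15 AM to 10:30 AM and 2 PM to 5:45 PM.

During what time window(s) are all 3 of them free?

09:15-09:30

Maria free: 08:45-11:45, 12:45-13:30, 16:00-16:45.
Mateo free: 06:00-09:30, 12:15-14:15, 14:30-16:00 (invert busy blocks within the working day).
Luca free: 09:15-10:30, 14:00-17:45.
Maria ∩ Mateo: 08:45-09:30, 12:45-13:30.
Maria ∩ Mateo ∩ Luca: 09:15-09:30.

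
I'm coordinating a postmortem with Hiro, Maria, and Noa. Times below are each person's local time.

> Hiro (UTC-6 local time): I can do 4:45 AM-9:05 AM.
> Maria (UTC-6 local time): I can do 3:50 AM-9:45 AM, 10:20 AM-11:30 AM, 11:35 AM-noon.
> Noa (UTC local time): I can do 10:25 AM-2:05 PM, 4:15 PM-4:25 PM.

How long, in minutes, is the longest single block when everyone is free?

Hiro in UTC: 10:45-15:05 (add 6h to convert from UTC-6).
Maria in UTC: 09:50-15:45, 16:20-17:30, 17:35-18:00 (add 6h to convert from UTC-6).
Noa in UTC: 10:25-14:05, 16:15-16:25.
Hiro ∩ Maria: 10:45-15:05.
Hiro ∩ Maria ∩ Noa: 10:45-14:05.
The longest is 10:45-14:05 at 200 minutes.

200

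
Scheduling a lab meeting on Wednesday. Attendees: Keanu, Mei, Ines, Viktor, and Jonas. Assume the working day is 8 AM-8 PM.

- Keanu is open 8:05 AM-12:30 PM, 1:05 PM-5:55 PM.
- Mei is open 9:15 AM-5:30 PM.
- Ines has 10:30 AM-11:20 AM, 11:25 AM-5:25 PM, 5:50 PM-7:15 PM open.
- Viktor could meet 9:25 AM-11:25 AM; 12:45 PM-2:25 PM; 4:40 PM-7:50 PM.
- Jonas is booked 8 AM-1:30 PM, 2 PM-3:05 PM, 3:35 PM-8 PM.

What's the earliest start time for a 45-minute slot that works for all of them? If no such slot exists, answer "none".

Keanu free: 08:05-12:30, 13:05-17:55.
Mei free: 09:15-17:30.
Ines free: 10:30-11:20, 11:25-17:25, 17:50-19:15.
Viktor free: 09:25-11:25, 12:45-14:25, 16:40-19:50.
Jonas free: 13:30-14:00, 15:05-15:35 (invert busy blocks within the working day).
Keanu ∩ Mei: 09:15-12:30, 13:05-17:30.
Keanu ∩ Mei ∩ Ines: 10:30-11:20, 11:25-12:30, 13:05-17:25.
Keanu ∩ Mei ∩ Ines ∩ Viktor: 10:30-11:20, 13:05-14:25, 16:40-17:25.
Keanu ∩ Mei ∩ Ines ∩ Viktor ∩ Jonas: 13:30-14:00.
No common window is at least 45 minutes long.

none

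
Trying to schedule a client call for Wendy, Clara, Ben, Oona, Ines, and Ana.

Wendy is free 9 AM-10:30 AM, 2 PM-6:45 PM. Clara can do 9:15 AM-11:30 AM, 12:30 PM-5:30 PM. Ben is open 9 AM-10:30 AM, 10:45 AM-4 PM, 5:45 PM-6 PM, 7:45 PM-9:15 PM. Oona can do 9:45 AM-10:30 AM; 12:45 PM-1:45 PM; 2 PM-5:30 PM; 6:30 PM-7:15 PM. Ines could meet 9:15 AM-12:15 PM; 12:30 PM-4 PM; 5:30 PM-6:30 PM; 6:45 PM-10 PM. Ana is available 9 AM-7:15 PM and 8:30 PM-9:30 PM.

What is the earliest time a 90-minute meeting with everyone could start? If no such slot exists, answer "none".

14:00

Wendy ∩ Clara: 09:15-10:30, 14:00-17:30.
Wendy ∩ Clara ∩ Ben: 09:15-10:30, 14:00-16:00.
Wendy ∩ Clara ∩ Ben ∩ Oona: 09:45-10:30, 14:00-16:00.
Wendy ∩ Clara ∩ Ben ∩ Oona ∩ Ines: 09:45-10:30, 14:00-16:00.
Wendy ∩ Clara ∩ Ben ∩ Oona ∩ Ines ∩ Ana: 09:45-10:30, 14:00-16:00.
So the common availability across everyone is 09:45-10:30, 14:00-16:00.
The first common window of at least 90 minutes is 14:00-16:00, so the earliest start is 14:00.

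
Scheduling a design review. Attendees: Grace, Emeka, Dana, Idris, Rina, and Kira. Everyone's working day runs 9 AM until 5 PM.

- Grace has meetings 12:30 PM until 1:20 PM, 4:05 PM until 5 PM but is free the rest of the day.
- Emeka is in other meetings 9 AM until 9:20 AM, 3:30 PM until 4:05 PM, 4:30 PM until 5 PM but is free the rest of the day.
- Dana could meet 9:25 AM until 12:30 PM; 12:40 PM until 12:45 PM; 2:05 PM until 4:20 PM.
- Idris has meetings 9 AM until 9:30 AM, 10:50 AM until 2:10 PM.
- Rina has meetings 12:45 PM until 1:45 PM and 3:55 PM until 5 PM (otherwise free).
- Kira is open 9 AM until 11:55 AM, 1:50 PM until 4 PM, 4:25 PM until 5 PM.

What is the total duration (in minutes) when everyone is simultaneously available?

160

Grace free: 09:00-12:30, 13:20-16:05 (invert busy blocks within the working day).
Emeka free: 09:20-15:30, 16:05-16:30 (invert busy blocks within the working day).
Dana free: 09:25-12:30, 12:40-12:45, 14:05-16:20.
Idris free: 09:30-10:50, 14:10-17:00 (invert busy blocks within the working day).
Rina free: 09:00-12:45, 13:45-15:55 (invert busy blocks within the working day).
Kira free: 09:00-11:55, 13:50-16:00, 16:25-17:00.
Grace ∩ Emeka: 09:20-12:30, 13:20-15:30.
Grace ∩ Emeka ∩ Dana: 09:25-12:30, 14:05-15:30.
Grace ∩ Emeka ∩ Dana ∩ Idris: 09:30-10:50, 14:10-15:30.
Grace ∩ Emeka ∩ Dana ∩ Idris ∩ Rina: 09:30-10:50, 14:10-15:30.
Grace ∩ Emeka ∩ Dana ∩ Idris ∩ Rina ∩ Kira: 09:30-10:50, 14:10-15:30.
Those are the intersection windows.
Summing the common windows: 80 + 80 = 160 minutes.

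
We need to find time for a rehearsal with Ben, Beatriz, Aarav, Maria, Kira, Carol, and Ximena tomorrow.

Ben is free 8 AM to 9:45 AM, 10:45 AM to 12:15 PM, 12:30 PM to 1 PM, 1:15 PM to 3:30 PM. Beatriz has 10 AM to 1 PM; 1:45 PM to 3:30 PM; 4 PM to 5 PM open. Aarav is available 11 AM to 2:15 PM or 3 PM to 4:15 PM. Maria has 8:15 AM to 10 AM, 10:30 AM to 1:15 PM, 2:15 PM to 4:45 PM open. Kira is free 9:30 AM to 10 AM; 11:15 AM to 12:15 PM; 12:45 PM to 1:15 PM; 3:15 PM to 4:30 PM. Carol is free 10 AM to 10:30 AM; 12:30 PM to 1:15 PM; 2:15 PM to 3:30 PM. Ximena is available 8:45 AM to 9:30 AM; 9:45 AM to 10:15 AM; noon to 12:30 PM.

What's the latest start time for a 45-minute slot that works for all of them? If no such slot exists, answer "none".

none

Ben ∩ Beatriz: 10:45-12:15, 12:30-13:00, 13:45-15:30.
Ben ∩ Beatriz ∩ Aarav: 11:00-12:15, 12:30-13:00, 13:45-14:15, 15:00-15:30.
Ben ∩ Beatriz ∩ Aarav ∩ Maria: 11:00-12:15, 12:30-13:00, 15:00-15:30.
Ben ∩ Beatriz ∩ Aarav ∩ Maria ∩ Kira: 11:15-12:15, 12:45-13:00, 15:15-15:30.
Ben ∩ Beatriz ∩ Aarav ∩ Maria ∩ Kira ∩ Carol: 12:45-13:00, 15:15-15:30.
Ben ∩ Beatriz ∩ Aarav ∩ Maria ∩ Kira ∩ Carol ∩ Ximena: ∅.
There is no time when everyone is free.
No common window is at least 45 minutes long.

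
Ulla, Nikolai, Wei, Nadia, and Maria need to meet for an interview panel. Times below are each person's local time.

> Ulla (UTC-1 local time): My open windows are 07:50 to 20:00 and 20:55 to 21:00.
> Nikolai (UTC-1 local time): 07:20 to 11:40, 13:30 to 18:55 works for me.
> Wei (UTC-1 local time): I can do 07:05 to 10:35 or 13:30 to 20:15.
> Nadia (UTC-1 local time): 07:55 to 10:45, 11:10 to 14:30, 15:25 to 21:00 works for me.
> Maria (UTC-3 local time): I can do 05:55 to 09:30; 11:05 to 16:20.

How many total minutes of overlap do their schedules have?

395

Ulla in UTC: 08:50-21:00, 21:55-22:00 (add 1h to convert from UTC-1).
Nikolai in UTC: 08:20-12:40, 14:30-19:55 (add 1h to convert from UTC-1).
Wei in UTC: 08:05-11:35, 14:30-21:15 (add 1h to convert from UTC-1).
Nadia in UTC: 08:55-11:45, 12:10-15:30, 16:25-22:00 (add 1h to convert from UTC-1).
Maria in UTC: 08:55-12:30, 14:05-19:20 (add 3h to convert from UTC-3).
Ulla ∩ Nikolai: 08:50-12:40, 14:30-19:55.
Ulla ∩ Nikolai ∩ Wei: 08:50-11:35, 14:30-19:55.
Ulla ∩ Nikolai ∩ Wei ∩ Nadia: 08:55-11:35, 14:30-15:30, 16:25-19:55.
Ulla ∩ Nikolai ∩ Wei ∩ Nadia ∩ Maria: 08:55-11:35, 14:30-15:30, 16:25-19:20.
Summing the common windows: 160 + 60 + 175 = 395 minutes.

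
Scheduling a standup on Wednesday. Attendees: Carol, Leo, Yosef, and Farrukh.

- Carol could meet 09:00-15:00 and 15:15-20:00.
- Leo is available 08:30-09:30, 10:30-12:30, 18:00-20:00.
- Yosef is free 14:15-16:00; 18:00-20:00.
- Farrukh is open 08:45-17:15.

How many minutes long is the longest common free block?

0

Carol ∩ Leo: 09:00-09:30, 10:30-12:30, 18:00-20:00.
Carol ∩ Leo ∩ Yosef: 18:00-20:00.
Carol ∩ Leo ∩ Yosef ∩ Farrukh: ∅.
There is no time when everyone is free.
No common window exists, so the longest block is 0 minutes.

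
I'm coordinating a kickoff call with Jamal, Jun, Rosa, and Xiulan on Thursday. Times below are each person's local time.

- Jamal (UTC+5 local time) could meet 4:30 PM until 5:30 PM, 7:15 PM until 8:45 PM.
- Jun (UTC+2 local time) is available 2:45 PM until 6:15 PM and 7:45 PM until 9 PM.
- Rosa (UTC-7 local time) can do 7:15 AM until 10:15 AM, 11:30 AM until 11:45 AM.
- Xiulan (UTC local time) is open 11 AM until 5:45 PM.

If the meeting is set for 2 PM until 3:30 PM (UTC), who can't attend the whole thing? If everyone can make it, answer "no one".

Jamal, Rosa

Jamal in UTC: 11:30-12:30, 14:15-15:45 (subtract 5h to convert from UTC+5).
Jun in UTC: 12:45-16:15, 17:45-19:00 (subtract 2h to convert from UTC+2).
Rosa in UTC: 14:15-17:15, 18:30-18:45 (add 7h to convert from UTC-7).
Xiulan in UTC: 11:00-17:45.
Jamal: not fully free for 14:00-15:30. Jun: free for 14:00-15:30. Rosa: not fully free for 14:00-15:30. Xiulan: free for 14:00-15:30.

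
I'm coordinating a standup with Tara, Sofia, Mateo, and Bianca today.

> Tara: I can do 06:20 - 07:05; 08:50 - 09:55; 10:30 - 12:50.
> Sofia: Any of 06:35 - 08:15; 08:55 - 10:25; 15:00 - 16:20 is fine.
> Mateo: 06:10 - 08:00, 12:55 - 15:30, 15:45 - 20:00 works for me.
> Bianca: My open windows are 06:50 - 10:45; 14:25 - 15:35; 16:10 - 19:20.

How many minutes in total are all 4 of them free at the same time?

Tara ∩ Sofia: 06:35-07:05, 08:55-09:55.
Tara ∩ Sofia ∩ Mateo: 06:35-07:05.
Tara ∩ Sofia ∩ Mateo ∩ Bianca: 06:50-07:05.
That's a single block of 15 minutes.

15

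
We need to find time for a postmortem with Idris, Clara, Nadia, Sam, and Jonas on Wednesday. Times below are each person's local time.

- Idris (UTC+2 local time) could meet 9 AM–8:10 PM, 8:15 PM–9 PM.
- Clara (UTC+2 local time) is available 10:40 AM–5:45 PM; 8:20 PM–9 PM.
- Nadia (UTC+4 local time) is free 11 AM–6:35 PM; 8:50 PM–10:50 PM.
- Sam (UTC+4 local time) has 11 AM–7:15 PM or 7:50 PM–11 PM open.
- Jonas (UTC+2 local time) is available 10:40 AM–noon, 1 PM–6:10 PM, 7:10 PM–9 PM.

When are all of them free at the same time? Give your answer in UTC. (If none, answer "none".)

Idris in UTC: 07:00-18:10, 18:15-19:00 (subtract 2h to convert from UTC+2).
Clara in UTC: 08:40-15:45, 18:20-19:00 (subtract 2h to convert from UTC+2).
Nadia in UTC: 07:00-14:35, 16:50-18:50 (subtract 4h to convert from UTC+4).
Sam in UTC: 07:00-15:15, 15:50-19:00 (subtract 4h to convert from UTC+4).
Jonas in UTC: 08:40-10:00, 11:00-16:10, 17:10-19:00 (subtract 2h to convert from UTC+2).
Idris ∩ Clara: 08:40-15:45, 18:20-19:00.
Idris ∩ Clara ∩ Nadia: 08:40-14:35, 18:20-18:50.
Idris ∩ Clara ∩ Nadia ∩ Sam: 08:40-14:35, 18:20-18:50.
Idris ∩ Clara ∩ Nadia ∩ Sam ∩ Jonas: 08:40-10:00, 11:00-14:35, 18:20-18:50.
So the common availability across everyone is 08:40-10:00, 11:00-14:35, 18:20-18:50.

08:40-10:00, 11:00-14:35, 18:20-18:50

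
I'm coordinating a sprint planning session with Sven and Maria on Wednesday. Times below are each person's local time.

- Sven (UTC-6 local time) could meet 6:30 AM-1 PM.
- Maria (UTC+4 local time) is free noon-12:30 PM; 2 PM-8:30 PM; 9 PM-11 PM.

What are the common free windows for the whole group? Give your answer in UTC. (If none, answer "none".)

12:30-16:30, 17:00-19:00

Sven in UTC: 12:30-19:00 (add 6h to convert from UTC-6).
Maria in UTC: 08:00-08:30, 10:00-16:30, 17:00-19:00 (subtract 4h to convert from UTC+4).
Sven ∩ Maria: 12:30-16:30, 17:00-19:00.
Those are the intersection windows.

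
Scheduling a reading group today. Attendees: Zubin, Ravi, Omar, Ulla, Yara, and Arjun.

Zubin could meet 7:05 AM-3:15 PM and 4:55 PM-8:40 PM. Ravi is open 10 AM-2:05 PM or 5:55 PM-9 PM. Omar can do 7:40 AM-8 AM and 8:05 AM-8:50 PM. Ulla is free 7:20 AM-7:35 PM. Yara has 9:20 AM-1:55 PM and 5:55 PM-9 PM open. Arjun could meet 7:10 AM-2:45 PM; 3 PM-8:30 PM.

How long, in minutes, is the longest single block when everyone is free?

235

Zubin ∩ Ravi: 10:00-14:05, 17:55-20:40.
Zubin ∩ Ravi ∩ Omar: 10:00-14:05, 17:55-20:40.
Zubin ∩ Ravi ∩ Omar ∩ Ulla: 10:00-14:05, 17:55-19:35.
Zubin ∩ Ravi ∩ Omar ∩ Ulla ∩ Yara: 10:00-13:55, 17:55-19:35.
Zubin ∩ Ravi ∩ Omar ∩ Ulla ∩ Yara ∩ Arjun: 10:00-13:55, 17:55-19:35.
The longest is 10:00-13:55 at 235 minutes.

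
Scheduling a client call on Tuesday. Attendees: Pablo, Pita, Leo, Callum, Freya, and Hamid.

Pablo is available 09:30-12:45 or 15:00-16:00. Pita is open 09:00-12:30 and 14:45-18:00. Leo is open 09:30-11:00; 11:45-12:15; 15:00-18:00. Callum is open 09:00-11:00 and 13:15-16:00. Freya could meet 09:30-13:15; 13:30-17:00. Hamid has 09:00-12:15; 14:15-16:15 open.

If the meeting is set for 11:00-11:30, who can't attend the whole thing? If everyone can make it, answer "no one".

Callum, Leo

Pablo: free for 11:00-11:30. Pita: free for 11:00-11:30. Leo: not fully free for 11:00-11:30. Callum: not fully free for 11:00-11:30. Freya: free for 11:00-11:30. Hamid: free for 11:00-11:30.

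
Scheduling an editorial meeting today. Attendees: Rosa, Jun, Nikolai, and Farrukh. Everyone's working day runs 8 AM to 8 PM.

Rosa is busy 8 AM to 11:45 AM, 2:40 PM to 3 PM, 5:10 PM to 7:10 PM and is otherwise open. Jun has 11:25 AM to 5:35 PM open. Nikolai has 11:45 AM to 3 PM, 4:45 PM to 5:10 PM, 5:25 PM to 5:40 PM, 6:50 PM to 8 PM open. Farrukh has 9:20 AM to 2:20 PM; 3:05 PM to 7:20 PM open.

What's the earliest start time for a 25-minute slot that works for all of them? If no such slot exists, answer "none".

11:45

Rosa free: 11:45-14:40, 15:00-17:10, 19:10-20:00 (invert busy blocks within the working day).
Jun free: 11:25-17:35.
Nikolai free: 11:45-15:00, 16:45-17:10, 17:25-17:40, 18:50-20:00.
Farrukh free: 09:20-14:20, 15:05-19:20.
Rosa ∩ Jun: 11:45-14:40, 15:00-17:10.
Rosa ∩ Jun ∩ Nikolai: 11:45-14:40, 16:45-17:10.
Rosa ∩ Jun ∩ Nikolai ∩ Farrukh: 11:45-14:20, 16:45-17:10.
So the common availability across everyone is 11:45-14:20, 16:45-17:10.
The first common window of at least 25 minutes is 11:45-14:20, so the earliest start is 11:45.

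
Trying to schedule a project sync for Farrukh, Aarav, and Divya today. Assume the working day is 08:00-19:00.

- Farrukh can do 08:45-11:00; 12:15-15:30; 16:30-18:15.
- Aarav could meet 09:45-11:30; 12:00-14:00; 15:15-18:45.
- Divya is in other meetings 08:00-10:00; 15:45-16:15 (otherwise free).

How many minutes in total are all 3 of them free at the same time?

285

Farrukh free: 08:45-11:00, 12:15-15:30, 16:30-18:15.
Aarav free: 09:45-11:30, 12:00-14:00, 15:15-18:45.
Divya free: 10:00-15:45, 16:15-19:00 (invert busy blocks within the working day).
Farrukh ∩ Aarav: 09:45-11:00, 12:15-14:00, 15:15-15:30, 16:30-18:15.
Farrukh ∩ Aarav ∩ Divya: 10:00-11:00, 12:15-14:00, 15:15-15:30, 16:30-18:15.
So the common availability across everyone is 10:00-11:00, 12:15-14:00, 15:15-15:30, 16:30-18:15.
Summing the common windows: 60 + 105 + 15 + 105 = 285 minutes.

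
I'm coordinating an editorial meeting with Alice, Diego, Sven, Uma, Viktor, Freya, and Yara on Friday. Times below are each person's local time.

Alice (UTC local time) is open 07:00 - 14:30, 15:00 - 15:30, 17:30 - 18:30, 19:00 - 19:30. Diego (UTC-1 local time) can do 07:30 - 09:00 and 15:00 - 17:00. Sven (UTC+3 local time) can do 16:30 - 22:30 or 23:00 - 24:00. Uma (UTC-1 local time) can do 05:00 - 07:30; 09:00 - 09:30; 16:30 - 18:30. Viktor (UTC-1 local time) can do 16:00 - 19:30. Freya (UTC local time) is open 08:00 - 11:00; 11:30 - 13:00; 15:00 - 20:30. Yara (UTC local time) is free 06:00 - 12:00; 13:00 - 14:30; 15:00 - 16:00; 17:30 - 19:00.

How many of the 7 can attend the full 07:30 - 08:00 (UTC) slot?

3

Alice in UTC: 07:00-14:30, 15:00-15:30, 17:30-18:30, 19:00-19:30.
Diego in UTC: 08:30-10:00, 16:00-18:00 (add 1h to convert from UTC-1).
Sven in UTC: 13:30-19:30, 20:00-21:00 (subtract 3h to convert from UTC+3).
Uma in UTC: 06:00-08:30, 10:00-10:30, 17:30-19:30 (add 1h to convert from UTC-1).
Viktor in UTC: 17:00-20:30 (add 1h to convert from UTC-1).
Freya in UTC: 08:00-11:00, 11:30-13:00, 15:00-20:30.
Yara in UTC: 06:00-12:00, 13:00-14:30, 15:00-16:00, 17:30-19:00.
Alice, Uma, and Yara can make the full 07:30-08:00 slot — that's 3.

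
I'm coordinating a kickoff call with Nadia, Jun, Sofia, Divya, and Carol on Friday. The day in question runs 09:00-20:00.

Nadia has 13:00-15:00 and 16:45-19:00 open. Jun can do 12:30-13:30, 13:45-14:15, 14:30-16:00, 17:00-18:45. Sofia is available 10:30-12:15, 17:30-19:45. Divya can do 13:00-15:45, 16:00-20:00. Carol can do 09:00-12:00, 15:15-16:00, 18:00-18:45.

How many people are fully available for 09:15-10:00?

Carol can make the full 09:15-10:00 slot — that's 1.

1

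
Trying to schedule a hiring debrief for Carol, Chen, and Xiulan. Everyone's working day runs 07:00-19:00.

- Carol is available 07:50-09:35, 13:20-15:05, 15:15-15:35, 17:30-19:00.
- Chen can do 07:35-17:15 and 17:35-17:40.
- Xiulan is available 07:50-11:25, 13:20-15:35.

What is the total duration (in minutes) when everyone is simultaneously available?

Carol ∩ Chen: 07:50-09:35, 13:20-15:05, 15:15-15:35, 17:35-17:40.
Carol ∩ Chen ∩ Xiulan: 07:50-09:35, 13:20-15:05, 15:15-15:35.
Summing the common windows: 105 + 105 + 20 = 230 minutes.

230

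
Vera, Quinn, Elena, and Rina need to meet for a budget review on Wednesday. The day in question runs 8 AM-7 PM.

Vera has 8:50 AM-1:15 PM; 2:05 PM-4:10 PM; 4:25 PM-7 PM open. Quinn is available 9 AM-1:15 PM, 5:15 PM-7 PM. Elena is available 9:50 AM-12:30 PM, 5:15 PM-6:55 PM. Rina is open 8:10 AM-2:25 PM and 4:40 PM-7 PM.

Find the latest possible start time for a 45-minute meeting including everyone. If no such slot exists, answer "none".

Vera ∩ Quinn: 09:00-13:15, 17:15-19:00.
Vera ∩ Quinn ∩ Elena: 09:50-12:30, 17:15-18:55.
Vera ∩ Quinn ∩ Elena ∩ Rina: 09:50-12:30, 17:15-18:55.
So the common availability across everyone is 09:50-12:30, 17:15-18:55.
The last common window of at least 45 minutes is 17:15-18:55; a 45-minute meeting can start as late as 18:10 and still end by 18:55.

18:10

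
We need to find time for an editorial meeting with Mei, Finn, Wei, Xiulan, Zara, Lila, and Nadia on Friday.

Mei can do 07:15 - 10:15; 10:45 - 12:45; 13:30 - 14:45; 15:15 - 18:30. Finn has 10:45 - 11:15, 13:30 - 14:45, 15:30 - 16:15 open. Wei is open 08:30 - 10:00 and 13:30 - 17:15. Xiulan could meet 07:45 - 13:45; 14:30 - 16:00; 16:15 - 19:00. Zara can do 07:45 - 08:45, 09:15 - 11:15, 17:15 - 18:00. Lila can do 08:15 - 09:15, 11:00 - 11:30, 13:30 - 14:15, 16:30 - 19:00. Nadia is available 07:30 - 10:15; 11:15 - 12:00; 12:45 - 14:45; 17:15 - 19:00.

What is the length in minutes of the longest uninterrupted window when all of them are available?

Mei ∩ Finn: 10:45-11:15, 13:30-14:45, 15:30-16:15.
Mei ∩ Finn ∩ Wei: 13:30-14:45, 15:30-16:15.
Mei ∩ Finn ∩ Wei ∩ Xiulan: 13:30-13:45, 14:30-14:45, 15:30-16:00.
Mei ∩ Finn ∩ Wei ∩ Xiulan ∩ Zara: ∅.
Mei ∩ Finn ∩ Wei ∩ Xiulan ∩ Zara ∩ Lila: ∅.
Mei ∩ Finn ∩ Wei ∩ Xiulan ∩ Zara ∩ Lila ∩ Nadia: ∅.
There is no time when everyone is free.
No common window exists, so the longest block is 0 minutes.

0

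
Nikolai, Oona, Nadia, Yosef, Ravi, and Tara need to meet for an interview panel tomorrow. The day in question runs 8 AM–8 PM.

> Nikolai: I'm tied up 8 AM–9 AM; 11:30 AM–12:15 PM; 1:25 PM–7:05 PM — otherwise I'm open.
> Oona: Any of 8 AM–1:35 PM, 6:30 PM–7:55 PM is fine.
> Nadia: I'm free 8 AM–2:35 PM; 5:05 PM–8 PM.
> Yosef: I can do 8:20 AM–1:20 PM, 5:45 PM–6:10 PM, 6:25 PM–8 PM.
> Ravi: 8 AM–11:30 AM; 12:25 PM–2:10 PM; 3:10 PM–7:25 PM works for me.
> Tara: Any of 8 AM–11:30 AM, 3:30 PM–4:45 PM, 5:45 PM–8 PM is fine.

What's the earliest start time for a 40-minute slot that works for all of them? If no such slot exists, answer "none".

09:00

Nikolai free: 09:00-11:30, 12:15-13:25, 19:05-20:00 (invert busy blocks within the working day).
Oona free: 08:00-13:35, 18:30-19:55.
Nadia free: 08:00-14:35, 17:05-20:00.
Yosef free: 08:20-13:20, 17:45-18:10, 18:25-20:00.
Ravi free: 08:00-11:30, 12:25-14:10, 15:10-19:25.
Tara free: 08:00-11:30, 15:30-16:45, 17:45-20:00.
Nikolai ∩ Oona: 09:00-11:30, 12:15-13:25, 19:05-19:55.
Nikolai ∩ Oona ∩ Nadia: 09:00-11:30, 12:15-13:25, 19:05-19:55.
Nikolai ∩ Oona ∩ Nadia ∩ Yosef: 09:00-11:30, 12:15-13:20, 19:05-19:55.
Nikolai ∩ Oona ∩ Nadia ∩ Yosef ∩ Ravi: 09:00-11:30, 12:25-13:20, 19:05-19:25.
Nikolai ∩ Oona ∩ Nadia ∩ Yosef ∩ Ravi ∩ Tara: 09:00-11:30, 19:05-19:25.
The first common window of at least 40 minutes is 09:00-11:30, so the earliest start is 09:00.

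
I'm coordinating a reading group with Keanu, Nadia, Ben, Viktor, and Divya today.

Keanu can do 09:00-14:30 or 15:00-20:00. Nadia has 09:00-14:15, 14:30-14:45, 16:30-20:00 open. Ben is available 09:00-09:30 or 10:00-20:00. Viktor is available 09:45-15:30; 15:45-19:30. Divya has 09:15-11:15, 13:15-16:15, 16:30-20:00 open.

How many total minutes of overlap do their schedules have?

315

Keanu ∩ Nadia: 09:00-14:15, 16:30-20:00.
Keanu ∩ Nadia ∩ Ben: 09:00-09:30, 10:00-14:15, 16:30-20:00.
Keanu ∩ Nadia ∩ Ben ∩ Viktor: 10:00-14:15, 16:30-19:30.
Keanu ∩ Nadia ∩ Ben ∩ Viktor ∩ Divya: 10:00-11:15, 13:15-14:15, 16:30-19:30.
Those are the intersection windows.
Summing the common windows: 75 + 60 + 180 = 315 minutes.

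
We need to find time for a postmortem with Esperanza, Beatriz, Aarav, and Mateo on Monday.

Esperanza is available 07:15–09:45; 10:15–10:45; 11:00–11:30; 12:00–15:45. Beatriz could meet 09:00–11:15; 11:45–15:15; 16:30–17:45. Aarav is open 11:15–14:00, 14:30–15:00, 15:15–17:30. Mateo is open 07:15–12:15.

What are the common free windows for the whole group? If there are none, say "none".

12:00-12:15

Esperanza ∩ Beatriz: 09:00-09:45, 10:15-10:45, 11:00-11:15, 12:00-15:15.
Esperanza ∩ Beatriz ∩ Aarav: 12:00-14:00, 14:30-15:00.
Esperanza ∩ Beatriz ∩ Aarav ∩ Mateo: 12:00-12:15.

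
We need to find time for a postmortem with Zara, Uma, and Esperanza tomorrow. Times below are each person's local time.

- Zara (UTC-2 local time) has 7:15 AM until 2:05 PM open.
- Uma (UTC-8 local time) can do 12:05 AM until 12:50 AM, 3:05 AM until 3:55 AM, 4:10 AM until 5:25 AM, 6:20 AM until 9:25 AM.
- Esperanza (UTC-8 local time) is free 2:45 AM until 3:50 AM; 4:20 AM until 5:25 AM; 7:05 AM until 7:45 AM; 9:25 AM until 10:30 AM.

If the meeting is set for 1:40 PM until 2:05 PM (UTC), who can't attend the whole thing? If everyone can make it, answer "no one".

Esperanza, Uma

Zara in UTC: 09:15-16:05 (add 2h to convert from UTC-2).
Uma in UTC: 08:05-08:50, 11:05-11:55, 12:10-13:25, 14:20-17:25 (add 8h to convert from UTC-8).
Esperanza in UTC: 10:45-11:50, 12:20-13:25, 15:05-15:45, 17:25-18:30 (add 8h to convert from UTC-8).
Zara: free for 13:40-14:05. Uma: not fully free for 13:40-14:05. Esperanza: not fully free for 13:40-14:05.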